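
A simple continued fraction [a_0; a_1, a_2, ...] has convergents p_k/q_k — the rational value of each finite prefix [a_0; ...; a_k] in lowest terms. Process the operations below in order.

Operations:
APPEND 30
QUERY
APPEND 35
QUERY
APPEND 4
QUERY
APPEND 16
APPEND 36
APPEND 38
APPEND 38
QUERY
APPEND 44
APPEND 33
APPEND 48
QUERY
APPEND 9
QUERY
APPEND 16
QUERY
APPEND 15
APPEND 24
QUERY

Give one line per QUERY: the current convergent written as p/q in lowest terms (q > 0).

30/1
1051/35
4234/141
3587448240/119468623
250510368649615/8342455915069
2259808993400406/75255794822161
36407454263056111/1212435173069645
13197326404804865815/439495236553873709

APPEND 30: p_0 = 30·1 + 0 = 30, q_0 = 30·0 + 1 = 1 → 30/1
APPEND 35: p_1 = 35·30 + 1 = 1051, q_1 = 35·1 + 0 = 35 → 1051/35
APPEND 4: p_2 = 4·1051 + 30 = 4234, q_2 = 4·35 + 1 = 141 → 4234/141
APPEND 16: p_3 = 16·4234 + 1051 = 68795, q_3 = 16·141 + 35 = 2291 → 68795/2291
APPEND 36: p_4 = 36·68795 + 4234 = 2480854, q_4 = 36·2291 + 141 = 82617 → 2480854/82617
APPEND 38: p_5 = 38·2480854 + 68795 = 94341247, q_5 = 38·82617 + 2291 = 3141737 → 94341247/3141737
APPEND 38: p_6 = 38·94341247 + 2480854 = 3587448240, q_6 = 38·3141737 + 82617 = 119468623 → 3587448240/119468623
APPEND 44: p_7 = 44·3587448240 + 94341247 = 157942063807, q_7 = 44·119468623 + 3141737 = 5259761149 → 157942063807/5259761149
APPEND 33: p_8 = 33·157942063807 + 3587448240 = 5215675553871, q_8 = 33·5259761149 + 119468623 = 173691586540 → 5215675553871/173691586540
APPEND 48: p_9 = 48·5215675553871 + 157942063807 = 250510368649615, q_9 = 48·173691586540 + 5259761149 = 8342455915069 → 250510368649615/8342455915069
APPEND 9: p_10 = 9·250510368649615 + 5215675553871 = 2259808993400406, q_10 = 9·8342455915069 + 173691586540 = 75255794822161 → 2259808993400406/75255794822161
APPEND 16: p_11 = 16·2259808993400406 + 250510368649615 = 36407454263056111, q_11 = 16·75255794822161 + 8342455915069 = 1212435173069645 → 36407454263056111/1212435173069645
APPEND 15: p_12 = 15·36407454263056111 + 2259808993400406 = 548371622939242071, q_12 = 15·1212435173069645 + 75255794822161 = 18261783390866836 → 548371622939242071/18261783390866836
APPEND 24: p_13 = 24·548371622939242071 + 36407454263056111 = 13197326404804865815, q_13 = 24·18261783390866836 + 1212435173069645 = 439495236553873709 → 13197326404804865815/439495236553873709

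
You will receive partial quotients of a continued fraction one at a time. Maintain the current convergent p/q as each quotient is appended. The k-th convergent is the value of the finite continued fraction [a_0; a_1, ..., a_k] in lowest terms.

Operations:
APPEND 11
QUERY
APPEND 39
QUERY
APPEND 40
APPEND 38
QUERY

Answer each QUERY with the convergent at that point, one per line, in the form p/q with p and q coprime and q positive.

APPEND 11: p_0 = 11·1 + 0 = 11, q_0 = 11·0 + 1 = 1 → 11/1
APPEND 39: p_1 = 39·11 + 1 = 430, q_1 = 39·1 + 0 = 39 → 430/39
APPEND 40: p_2 = 40·430 + 11 = 17211, q_2 = 40·39 + 1 = 1561 → 17211/1561
APPEND 38: p_3 = 38·17211 + 430 = 654448, q_3 = 38·1561 + 39 = 59357 → 654448/59357

11/1
430/39
654448/59357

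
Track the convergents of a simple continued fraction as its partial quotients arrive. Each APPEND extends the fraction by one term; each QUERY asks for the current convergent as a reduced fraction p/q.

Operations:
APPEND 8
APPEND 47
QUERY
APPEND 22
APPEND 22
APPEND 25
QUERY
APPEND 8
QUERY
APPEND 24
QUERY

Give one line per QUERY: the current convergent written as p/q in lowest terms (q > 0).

APPEND 8: p_0 = 8·1 + 0 = 8, q_0 = 8·0 + 1 = 1 → 8/1
APPEND 47: p_1 = 47·8 + 1 = 377, q_1 = 47·1 + 0 = 47 → 377/47
APPEND 22: p_2 = 22·377 + 8 = 8302, q_2 = 22·47 + 1 = 1035 → 8302/1035
APPEND 22: p_3 = 22·8302 + 377 = 183021, q_3 = 22·1035 + 47 = 22817 → 183021/22817
APPEND 25: p_4 = 25·183021 + 8302 = 4583827, q_4 = 25·22817 + 1035 = 571460 → 4583827/571460
APPEND 8: p_5 = 8·4583827 + 183021 = 36853637, q_5 = 8·571460 + 22817 = 4594497 → 36853637/4594497
APPEND 24: p_6 = 24·36853637 + 4583827 = 889071115, q_6 = 24·4594497 + 571460 = 110839388 → 889071115/110839388

377/47
4583827/571460
36853637/4594497
889071115/110839388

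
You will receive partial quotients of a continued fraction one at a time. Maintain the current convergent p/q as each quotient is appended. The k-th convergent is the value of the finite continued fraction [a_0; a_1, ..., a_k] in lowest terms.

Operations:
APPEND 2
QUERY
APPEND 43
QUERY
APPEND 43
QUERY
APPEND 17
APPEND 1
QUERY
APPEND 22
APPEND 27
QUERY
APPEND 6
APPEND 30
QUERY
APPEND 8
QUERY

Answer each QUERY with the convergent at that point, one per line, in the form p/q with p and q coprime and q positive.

APPEND 2: p_0 = 2·1 + 0 = 2, q_0 = 2·0 + 1 = 1 → 2/1
APPEND 43: p_1 = 43·2 + 1 = 87, q_1 = 43·1 + 0 = 43 → 87/43
APPEND 43: p_2 = 43·87 + 2 = 3743, q_2 = 43·43 + 1 = 1850 → 3743/1850
APPEND 17: p_3 = 17·3743 + 87 = 63718, q_3 = 17·1850 + 43 = 31493 → 63718/31493
APPEND 1: p_4 = 1·63718 + 3743 = 67461, q_4 = 1·31493 + 1850 = 33343 → 67461/33343
APPEND 22: p_5 = 22·67461 + 63718 = 1547860, q_5 = 22·33343 + 31493 = 765039 → 1547860/765039
APPEND 27: p_6 = 27·1547860 + 67461 = 41859681, q_6 = 27·765039 + 33343 = 20689396 → 41859681/20689396
APPEND 6: p_7 = 6·41859681 + 1547860 = 252705946, q_7 = 6·20689396 + 765039 = 124901415 → 252705946/124901415
APPEND 30: p_8 = 30·252705946 + 41859681 = 7623038061, q_8 = 30·124901415 + 20689396 = 3767731846 → 7623038061/3767731846
APPEND 8: p_9 = 8·7623038061 + 252705946 = 61237010434, q_9 = 8·3767731846 + 124901415 = 30266756183 → 61237010434/30266756183

2/1
87/43
3743/1850
67461/33343
41859681/20689396
7623038061/3767731846
61237010434/30266756183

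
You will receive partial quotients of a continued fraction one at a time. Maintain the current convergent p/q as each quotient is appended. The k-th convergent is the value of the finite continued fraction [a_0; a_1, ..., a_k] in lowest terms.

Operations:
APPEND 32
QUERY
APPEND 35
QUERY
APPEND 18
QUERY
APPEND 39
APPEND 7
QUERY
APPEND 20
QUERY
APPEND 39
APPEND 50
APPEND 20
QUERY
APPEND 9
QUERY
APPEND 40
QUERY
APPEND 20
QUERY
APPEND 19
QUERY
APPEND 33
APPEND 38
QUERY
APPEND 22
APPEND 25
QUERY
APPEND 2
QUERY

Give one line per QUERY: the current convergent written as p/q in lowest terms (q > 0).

32/1
1121/35
20210/631
5545387/173139
111697051/3487424
4368326047396/136388606155
39533132642415/1234310076569
1585693631743996/49508791668915
31753405767522335/991410143454869
604900403214668361/18886301517311426
760356635453574641785/23739981989677124652
419456342802715917079735/13096336060317463981427
855660525052122327856988/26715575963768039437125

APPEND 32: p_0 = 32·1 + 0 = 32, q_0 = 32·0 + 1 = 1 → 32/1
APPEND 35: p_1 = 35·32 + 1 = 1121, q_1 = 35·1 + 0 = 35 → 1121/35
APPEND 18: p_2 = 18·1121 + 32 = 20210, q_2 = 18·35 + 1 = 631 → 20210/631
APPEND 39: p_3 = 39·20210 + 1121 = 789311, q_3 = 39·631 + 35 = 24644 → 789311/24644
APPEND 7: p_4 = 7·789311 + 20210 = 5545387, q_4 = 7·24644 + 631 = 173139 → 5545387/173139
APPEND 20: p_5 = 20·5545387 + 789311 = 111697051, q_5 = 20·173139 + 24644 = 3487424 → 111697051/3487424
APPEND 39: p_6 = 39·111697051 + 5545387 = 4361730376, q_6 = 39·3487424 + 173139 = 136182675 → 4361730376/136182675
APPEND 50: p_7 = 50·4361730376 + 111697051 = 218198215851, q_7 = 50·136182675 + 3487424 = 6812621174 → 218198215851/6812621174
APPEND 20: p_8 = 20·218198215851 + 4361730376 = 4368326047396, q_8 = 20·6812621174 + 136182675 = 136388606155 → 4368326047396/136388606155
APPEND 9: p_9 = 9·4368326047396 + 218198215851 = 39533132642415, q_9 = 9·136388606155 + 6812621174 = 1234310076569 → 39533132642415/1234310076569
APPEND 40: p_10 = 40·39533132642415 + 4368326047396 = 1585693631743996, q_10 = 40·1234310076569 + 136388606155 = 49508791668915 → 1585693631743996/49508791668915
APPEND 20: p_11 = 20·1585693631743996 + 39533132642415 = 31753405767522335, q_11 = 20·49508791668915 + 1234310076569 = 991410143454869 → 31753405767522335/991410143454869
APPEND 19: p_12 = 19·31753405767522335 + 1585693631743996 = 604900403214668361, q_12 = 19·991410143454869 + 49508791668915 = 18886301517311426 → 604900403214668361/18886301517311426
APPEND 33: p_13 = 33·604900403214668361 + 31753405767522335 = 19993466711851578248, q_13 = 33·18886301517311426 + 991410143454869 = 624239360214731927 → 19993466711851578248/624239360214731927
APPEND 38: p_14 = 38·19993466711851578248 + 604900403214668361 = 760356635453574641785, q_14 = 38·624239360214731927 + 18886301517311426 = 23739981989677124652 → 760356635453574641785/23739981989677124652
APPEND 22: p_15 = 22·760356635453574641785 + 19993466711851578248 = 16747839446690493697518, q_15 = 22·23739981989677124652 + 624239360214731927 = 522903843133111474271 → 16747839446690493697518/522903843133111474271
APPEND 25: p_16 = 25·16747839446690493697518 + 760356635453574641785 = 419456342802715917079735, q_16 = 25·522903843133111474271 + 23739981989677124652 = 13096336060317463981427 → 419456342802715917079735/13096336060317463981427
APPEND 2: p_17 = 2·419456342802715917079735 + 16747839446690493697518 = 855660525052122327856988, q_17 = 2·13096336060317463981427 + 522903843133111474271 = 26715575963768039437125 → 855660525052122327856988/26715575963768039437125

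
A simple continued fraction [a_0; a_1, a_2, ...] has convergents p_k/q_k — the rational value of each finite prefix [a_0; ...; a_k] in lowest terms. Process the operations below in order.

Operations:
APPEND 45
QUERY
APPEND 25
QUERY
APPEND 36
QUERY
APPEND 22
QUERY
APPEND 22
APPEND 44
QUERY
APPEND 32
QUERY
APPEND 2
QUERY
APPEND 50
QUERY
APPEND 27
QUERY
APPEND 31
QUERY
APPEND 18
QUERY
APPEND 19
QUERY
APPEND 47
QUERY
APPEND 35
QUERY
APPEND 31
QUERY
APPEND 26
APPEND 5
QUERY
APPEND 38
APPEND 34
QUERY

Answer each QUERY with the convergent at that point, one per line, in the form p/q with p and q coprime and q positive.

45/1
1126/25
40581/901
893908/19847
867982416/19271387
27795143869/617121919
56458270154/1253515225
2850708651569/63292883169
77025591862517/1710161360788
2390644056389596/53078295067597
43108618606875245/957119472577534
821454397587019251/18238348274040743
38651465305196780042/858159488352492455
1353622740079474320721/30053820440611276668
42000956407768900722393/932526593147302069163
5508893403118123366237088/122311252804499627443693
7160174038869363922910054710/158973825214455214097241853

APPEND 45: p_0 = 45·1 + 0 = 45, q_0 = 45·0 + 1 = 1 → 45/1
APPEND 25: p_1 = 25·45 + 1 = 1126, q_1 = 25·1 + 0 = 25 → 1126/25
APPEND 36: p_2 = 36·1126 + 45 = 40581, q_2 = 36·25 + 1 = 901 → 40581/901
APPEND 22: p_3 = 22·40581 + 1126 = 893908, q_3 = 22·901 + 25 = 19847 → 893908/19847
APPEND 22: p_4 = 22·893908 + 40581 = 19706557, q_4 = 22·19847 + 901 = 437535 → 19706557/437535
APPEND 44: p_5 = 44·19706557 + 893908 = 867982416, q_5 = 44·437535 + 19847 = 19271387 → 867982416/19271387
APPEND 32: p_6 = 32·867982416 + 19706557 = 27795143869, q_6 = 32·19271387 + 437535 = 617121919 → 27795143869/617121919
APPEND 2: p_7 = 2·27795143869 + 867982416 = 56458270154, q_7 = 2·617121919 + 19271387 = 1253515225 → 56458270154/1253515225
APPEND 50: p_8 = 50·56458270154 + 27795143869 = 2850708651569, q_8 = 50·1253515225 + 617121919 = 63292883169 → 2850708651569/63292883169
APPEND 27: p_9 = 27·2850708651569 + 56458270154 = 77025591862517, q_9 = 27·63292883169 + 1253515225 = 1710161360788 → 77025591862517/1710161360788
APPEND 31: p_10 = 31·77025591862517 + 2850708651569 = 2390644056389596, q_10 = 31·1710161360788 + 63292883169 = 53078295067597 → 2390644056389596/53078295067597
APPEND 18: p_11 = 18·2390644056389596 + 77025591862517 = 43108618606875245, q_11 = 18·53078295067597 + 1710161360788 = 957119472577534 → 43108618606875245/957119472577534
APPEND 19: p_12 = 19·43108618606875245 + 2390644056389596 = 821454397587019251, q_12 = 19·957119472577534 + 53078295067597 = 18238348274040743 → 821454397587019251/18238348274040743
APPEND 47: p_13 = 47·821454397587019251 + 43108618606875245 = 38651465305196780042, q_13 = 47·18238348274040743 + 957119472577534 = 858159488352492455 → 38651465305196780042/858159488352492455
APPEND 35: p_14 = 35·38651465305196780042 + 821454397587019251 = 1353622740079474320721, q_14 = 35·858159488352492455 + 18238348274040743 = 30053820440611276668 → 1353622740079474320721/30053820440611276668
APPEND 31: p_15 = 31·1353622740079474320721 + 38651465305196780042 = 42000956407768900722393, q_15 = 31·30053820440611276668 + 858159488352492455 = 932526593147302069163 → 42000956407768900722393/932526593147302069163
APPEND 26: p_16 = 26·42000956407768900722393 + 1353622740079474320721 = 1093378489342070893102939, q_16 = 26·932526593147302069163 + 30053820440611276668 = 24275745242270465074906 → 1093378489342070893102939/24275745242270465074906
APPEND 5: p_17 = 5·1093378489342070893102939 + 42000956407768900722393 = 5508893403118123366237088, q_17 = 5·24275745242270465074906 + 932526593147302069163 = 122311252804499627443693 → 5508893403118123366237088/122311252804499627443693
APPEND 38: p_18 = 38·5508893403118123366237088 + 1093378489342070893102939 = 210431327807830758810112283, q_18 = 38·122311252804499627443693 + 24275745242270465074906 = 4672103351813256307935240 → 210431327807830758810112283/4672103351813256307935240
APPEND 34: p_19 = 34·210431327807830758810112283 + 5508893403118123366237088 = 7160174038869363922910054710, q_19 = 34·4672103351813256307935240 + 122311252804499627443693 = 158973825214455214097241853 → 7160174038869363922910054710/158973825214455214097241853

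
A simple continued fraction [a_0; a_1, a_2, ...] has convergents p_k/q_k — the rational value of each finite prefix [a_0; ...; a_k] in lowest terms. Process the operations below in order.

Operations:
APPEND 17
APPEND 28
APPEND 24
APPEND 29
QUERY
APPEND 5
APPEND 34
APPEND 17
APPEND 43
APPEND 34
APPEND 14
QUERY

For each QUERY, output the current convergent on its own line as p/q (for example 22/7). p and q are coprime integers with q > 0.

332962/19545
20064333609799/1177784252904

APPEND 17: p_0 = 17·1 + 0 = 17, q_0 = 17·0 + 1 = 1 → 17/1
APPEND 28: p_1 = 28·17 + 1 = 477, q_1 = 28·1 + 0 = 28 → 477/28
APPEND 24: p_2 = 24·477 + 17 = 11465, q_2 = 24·28 + 1 = 673 → 11465/673
APPEND 29: p_3 = 29·11465 + 477 = 332962, q_3 = 29·673 + 28 = 19545 → 332962/19545
APPEND 5: p_4 = 5·332962 + 11465 = 1676275, q_4 = 5·19545 + 673 = 98398 → 1676275/98398
APPEND 34: p_5 = 34·1676275 + 332962 = 57326312, q_5 = 34·98398 + 19545 = 3365077 → 57326312/3365077
APPEND 17: p_6 = 17·57326312 + 1676275 = 976223579, q_6 = 17·3365077 + 98398 = 57304707 → 976223579/57304707
APPEND 43: p_7 = 43·976223579 + 57326312 = 42034940209, q_7 = 43·57304707 + 3365077 = 2467467478 → 42034940209/2467467478
APPEND 34: p_8 = 34·42034940209 + 976223579 = 1430164190685, q_8 = 34·2467467478 + 57304707 = 83951198959 → 1430164190685/83951198959
APPEND 14: p_9 = 14·1430164190685 + 42034940209 = 20064333609799, q_9 = 14·83951198959 + 2467467478 = 1177784252904 → 20064333609799/1177784252904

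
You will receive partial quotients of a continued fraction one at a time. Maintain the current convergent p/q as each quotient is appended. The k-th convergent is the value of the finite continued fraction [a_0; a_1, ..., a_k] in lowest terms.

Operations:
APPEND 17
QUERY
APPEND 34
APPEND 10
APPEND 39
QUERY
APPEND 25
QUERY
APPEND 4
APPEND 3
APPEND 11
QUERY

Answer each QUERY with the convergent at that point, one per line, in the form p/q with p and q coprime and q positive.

APPEND 17: p_0 = 17·1 + 0 = 17, q_0 = 17·0 + 1 = 1 → 17/1
APPEND 34: p_1 = 34·17 + 1 = 579, q_1 = 34·1 + 0 = 34 → 579/34
APPEND 10: p_2 = 10·579 + 17 = 5807, q_2 = 10·34 + 1 = 341 → 5807/341
APPEND 39: p_3 = 39·5807 + 579 = 227052, q_3 = 39·341 + 34 = 13333 → 227052/13333
APPEND 25: p_4 = 25·227052 + 5807 = 5682107, q_4 = 25·13333 + 341 = 333666 → 5682107/333666
APPEND 4: p_5 = 4·5682107 + 227052 = 22955480, q_5 = 4·333666 + 13333 = 1347997 → 22955480/1347997
APPEND 3: p_6 = 3·22955480 + 5682107 = 74548547, q_6 = 3·1347997 + 333666 = 4377657 → 74548547/4377657
APPEND 11: p_7 = 11·74548547 + 22955480 = 842989497, q_7 = 11·4377657 + 1347997 = 49502224 → 842989497/49502224

17/1
227052/13333
5682107/333666
842989497/49502224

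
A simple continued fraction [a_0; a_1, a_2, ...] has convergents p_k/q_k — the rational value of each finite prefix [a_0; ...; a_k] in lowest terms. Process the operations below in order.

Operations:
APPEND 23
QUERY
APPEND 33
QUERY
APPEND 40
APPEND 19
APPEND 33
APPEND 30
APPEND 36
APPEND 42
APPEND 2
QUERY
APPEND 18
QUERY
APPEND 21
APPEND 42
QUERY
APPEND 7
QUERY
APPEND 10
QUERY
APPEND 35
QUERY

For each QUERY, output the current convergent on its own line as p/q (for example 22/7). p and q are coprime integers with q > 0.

APPEND 23: p_0 = 23·1 + 0 = 23, q_0 = 23·0 + 1 = 1 → 23/1
APPEND 33: p_1 = 33·23 + 1 = 760, q_1 = 33·1 + 0 = 33 → 760/33
APPEND 40: p_2 = 40·760 + 23 = 30423, q_2 = 40·33 + 1 = 1321 → 30423/1321
APPEND 19: p_3 = 19·30423 + 760 = 578797, q_3 = 19·1321 + 33 = 25132 → 578797/25132
APPEND 33: p_4 = 33·578797 + 30423 = 19130724, q_4 = 33·25132 + 1321 = 830677 → 19130724/830677
APPEND 30: p_5 = 30·19130724 + 578797 = 574500517, q_5 = 30·830677 + 25132 = 24945442 → 574500517/24945442
APPEND 36: p_6 = 36·574500517 + 19130724 = 20701149336, q_6 = 36·24945442 + 830677 = 898866589 → 20701149336/898866589
APPEND 42: p_7 = 42·20701149336 + 574500517 = 870022772629, q_7 = 42·898866589 + 24945442 = 37777342180 → 870022772629/37777342180
APPEND 2: p_8 = 2·870022772629 + 20701149336 = 1760746694594, q_8 = 2·37777342180 + 898866589 = 76453550949 → 1760746694594/76453550949
APPEND 18: p_9 = 18·1760746694594 + 870022772629 = 32563463275321, q_9 = 18·76453550949 + 37777342180 = 1413941259262 → 32563463275321/1413941259262
APPEND 21: p_10 = 21·32563463275321 + 1760746694594 = 685593475476335, q_10 = 21·1413941259262 + 76453550949 = 29769219995451 → 685593475476335/29769219995451
APPEND 42: p_11 = 42·685593475476335 + 32563463275321 = 28827489433281391, q_11 = 42·29769219995451 + 1413941259262 = 1251721181068204 → 28827489433281391/1251721181068204
APPEND 7: p_12 = 7·28827489433281391 + 685593475476335 = 202478019508446072, q_12 = 7·1251721181068204 + 29769219995451 = 8791817487472879 → 202478019508446072/8791817487472879
APPEND 10: p_13 = 10·202478019508446072 + 28827489433281391 = 2053607684517742111, q_13 = 10·8791817487472879 + 1251721181068204 = 89169896055796994 → 2053607684517742111/89169896055796994
APPEND 35: p_14 = 35·2053607684517742111 + 202478019508446072 = 72078746977629419957, q_14 = 35·89169896055796994 + 8791817487472879 = 3129738179440367669 → 72078746977629419957/3129738179440367669

23/1
760/33
1760746694594/76453550949
32563463275321/1413941259262
28827489433281391/1251721181068204
202478019508446072/8791817487472879
2053607684517742111/89169896055796994
72078746977629419957/3129738179440367669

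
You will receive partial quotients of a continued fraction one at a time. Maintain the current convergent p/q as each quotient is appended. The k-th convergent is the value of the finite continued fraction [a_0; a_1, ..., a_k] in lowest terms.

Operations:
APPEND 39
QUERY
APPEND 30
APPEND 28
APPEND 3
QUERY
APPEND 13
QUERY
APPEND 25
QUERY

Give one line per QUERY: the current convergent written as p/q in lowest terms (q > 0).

39/1
99652/2553
1328303/34030
33307227/853303

APPEND 39: p_0 = 39·1 + 0 = 39, q_0 = 39·0 + 1 = 1 → 39/1
APPEND 30: p_1 = 30·39 + 1 = 1171, q_1 = 30·1 + 0 = 30 → 1171/30
APPEND 28: p_2 = 28·1171 + 39 = 32827, q_2 = 28·30 + 1 = 841 → 32827/841
APPEND 3: p_3 = 3·32827 + 1171 = 99652, q_3 = 3·841 + 30 = 2553 → 99652/2553
APPEND 13: p_4 = 13·99652 + 32827 = 1328303, q_4 = 13·2553 + 841 = 34030 → 1328303/34030
APPEND 25: p_5 = 25·1328303 + 99652 = 33307227, q_5 = 25·34030 + 2553 = 853303 → 33307227/853303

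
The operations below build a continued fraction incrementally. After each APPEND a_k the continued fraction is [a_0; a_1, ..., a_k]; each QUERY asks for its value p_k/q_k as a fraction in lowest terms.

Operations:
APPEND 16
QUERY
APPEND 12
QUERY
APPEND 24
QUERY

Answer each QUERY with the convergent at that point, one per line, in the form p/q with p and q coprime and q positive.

APPEND 16: p_0 = 16·1 + 0 = 16, q_0 = 16·0 + 1 = 1 → 16/1
APPEND 12: p_1 = 12·16 + 1 = 193, q_1 = 12·1 + 0 = 12 → 193/12
APPEND 24: p_2 = 24·193 + 16 = 4648, q_2 = 24·12 + 1 = 289 → 4648/289

16/1
193/12
4648/289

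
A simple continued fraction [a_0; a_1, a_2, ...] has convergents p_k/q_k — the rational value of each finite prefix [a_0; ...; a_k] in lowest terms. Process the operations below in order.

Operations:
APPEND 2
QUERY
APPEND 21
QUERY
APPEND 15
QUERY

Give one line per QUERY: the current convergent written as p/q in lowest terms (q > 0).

APPEND 2: p_0 = 2·1 + 0 = 2, q_0 = 2·0 + 1 = 1 → 2/1
APPEND 21: p_1 = 21·2 + 1 = 43, q_1 = 21·1 + 0 = 21 → 43/21
APPEND 15: p_2 = 15·43 + 2 = 647, q_2 = 15·21 + 1 = 316 → 647/316

2/1
43/21
647/316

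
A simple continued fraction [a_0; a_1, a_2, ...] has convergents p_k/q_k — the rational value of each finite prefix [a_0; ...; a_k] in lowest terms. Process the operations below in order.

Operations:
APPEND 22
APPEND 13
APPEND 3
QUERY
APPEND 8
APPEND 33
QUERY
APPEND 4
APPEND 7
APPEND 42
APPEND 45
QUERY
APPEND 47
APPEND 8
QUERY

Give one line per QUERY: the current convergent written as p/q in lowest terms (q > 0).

883/40
243466/11029
13492891836/611227457
5089217694148/230541356673

APPEND 22: p_0 = 22·1 + 0 = 22, q_0 = 22·0 + 1 = 1 → 22/1
APPEND 13: p_1 = 13·22 + 1 = 287, q_1 = 13·1 + 0 = 13 → 287/13
APPEND 3: p_2 = 3·287 + 22 = 883, q_2 = 3·13 + 1 = 40 → 883/40
APPEND 8: p_3 = 8·883 + 287 = 7351, q_3 = 8·40 + 13 = 333 → 7351/333
APPEND 33: p_4 = 33·7351 + 883 = 243466, q_4 = 33·333 + 40 = 11029 → 243466/11029
APPEND 4: p_5 = 4·243466 + 7351 = 981215, q_5 = 4·11029 + 333 = 44449 → 981215/44449
APPEND 7: p_6 = 7·981215 + 243466 = 7111971, q_6 = 7·44449 + 11029 = 322172 → 7111971/322172
APPEND 42: p_7 = 42·7111971 + 981215 = 299683997, q_7 = 42·322172 + 44449 = 13575673 → 299683997/13575673
APPEND 45: p_8 = 45·299683997 + 7111971 = 13492891836, q_8 = 45·13575673 + 322172 = 611227457 → 13492891836/611227457
APPEND 47: p_9 = 47·13492891836 + 299683997 = 634465600289, q_9 = 47·611227457 + 13575673 = 28741266152 → 634465600289/28741266152
APPEND 8: p_10 = 8·634465600289 + 13492891836 = 5089217694148, q_10 = 8·28741266152 + 611227457 = 230541356673 → 5089217694148/230541356673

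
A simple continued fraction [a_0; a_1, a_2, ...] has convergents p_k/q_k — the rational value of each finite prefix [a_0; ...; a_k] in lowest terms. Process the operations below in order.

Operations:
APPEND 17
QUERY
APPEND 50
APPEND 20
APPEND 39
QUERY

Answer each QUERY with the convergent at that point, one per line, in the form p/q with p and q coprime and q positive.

APPEND 17: p_0 = 17·1 + 0 = 17, q_0 = 17·0 + 1 = 1 → 17/1
APPEND 50: p_1 = 50·17 + 1 = 851, q_1 = 50·1 + 0 = 50 → 851/50
APPEND 20: p_2 = 20·851 + 17 = 17037, q_2 = 20·50 + 1 = 1001 → 17037/1001
APPEND 39: p_3 = 39·17037 + 851 = 665294, q_3 = 39·1001 + 50 = 39089 → 665294/39089

17/1
665294/39089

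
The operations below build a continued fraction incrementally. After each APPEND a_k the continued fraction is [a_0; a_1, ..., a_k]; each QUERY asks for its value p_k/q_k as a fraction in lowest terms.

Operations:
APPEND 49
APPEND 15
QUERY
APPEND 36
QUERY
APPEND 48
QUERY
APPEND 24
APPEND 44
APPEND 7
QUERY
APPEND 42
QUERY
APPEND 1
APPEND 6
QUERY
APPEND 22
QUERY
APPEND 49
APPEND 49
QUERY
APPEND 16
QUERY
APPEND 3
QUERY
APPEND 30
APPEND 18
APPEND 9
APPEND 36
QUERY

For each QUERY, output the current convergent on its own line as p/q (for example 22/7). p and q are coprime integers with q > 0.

APPEND 49: p_0 = 49·1 + 0 = 49, q_0 = 49·0 + 1 = 1 → 49/1
APPEND 15: p_1 = 15·49 + 1 = 736, q_1 = 15·1 + 0 = 15 → 736/15
APPEND 36: p_2 = 36·736 + 49 = 26545, q_2 = 36·15 + 1 = 541 → 26545/541
APPEND 48: p_3 = 48·26545 + 736 = 1274896, q_3 = 48·541 + 15 = 25983 → 1274896/25983
APPEND 24: p_4 = 24·1274896 + 26545 = 30624049, q_4 = 24·25983 + 541 = 624133 → 30624049/624133
APPEND 44: p_5 = 44·30624049 + 1274896 = 1348733052, q_5 = 44·624133 + 25983 = 27487835 → 1348733052/27487835
APPEND 7: p_6 = 7·1348733052 + 30624049 = 9471755413, q_6 = 7·27487835 + 624133 = 193038978 → 9471755413/193038978
APPEND 42: p_7 = 42·9471755413 + 1348733052 = 399162460398, q_7 = 42·193038978 + 27487835 = 8135124911 → 399162460398/8135124911
APPEND 1: p_8 = 1·399162460398 + 9471755413 = 408634215811, q_8 = 1·8135124911 + 193038978 = 8328163889 → 408634215811/8328163889
APPEND 6: p_9 = 6·408634215811 + 399162460398 = 2850967755264, q_9 = 6·8328163889 + 8135124911 = 58104108245 → 2850967755264/58104108245
APPEND 22: p_10 = 22·2850967755264 + 408634215811 = 63129924831619, q_10 = 22·58104108245 + 8328163889 = 1286618545279 → 63129924831619/1286618545279
APPEND 49: p_11 = 49·63129924831619 + 2850967755264 = 3096217284504595, q_11 = 49·1286618545279 + 58104108245 = 63102412826916 → 3096217284504595/63102412826916
APPEND 49: p_12 = 49·3096217284504595 + 63129924831619 = 151777776865556774, q_12 = 49·63102412826916 + 1286618545279 = 3093304847064163 → 151777776865556774/3093304847064163
APPEND 16: p_13 = 16·151777776865556774 + 3096217284504595 = 2431540647133412979, q_13 = 16·3093304847064163 + 63102412826916 = 49555979965853524 → 2431540647133412979/49555979965853524
APPEND 3: p_14 = 3·2431540647133412979 + 151777776865556774 = 7446399718265795711, q_14 = 3·49555979965853524 + 3093304847064163 = 151761244744624735 → 7446399718265795711/151761244744624735
APPEND 30: p_15 = 30·7446399718265795711 + 2431540647133412979 = 225823532195107284309, q_15 = 30·151761244744624735 + 49555979965853524 = 4602393322304595574 → 225823532195107284309/4602393322304595574
APPEND 18: p_16 = 18·225823532195107284309 + 7446399718265795711 = 4072269979230196913273, q_16 = 18·4602393322304595574 + 151761244744624735 = 82994841046227345067 → 4072269979230196913273/82994841046227345067
APPEND 9: p_17 = 9·4072269979230196913273 + 225823532195107284309 = 36876253345266879503766, q_17 = 9·82994841046227345067 + 4602393322304595574 = 751555962738350701177 → 36876253345266879503766/751555962738350701177
APPEND 36: p_18 = 36·36876253345266879503766 + 4072269979230196913273 = 1331617390408837859048849, q_18 = 36·751555962738350701177 + 82994841046227345067 = 27139009499626852587439 → 1331617390408837859048849/27139009499626852587439

736/15
26545/541
1274896/25983
9471755413/193038978
399162460398/8135124911
2850967755264/58104108245
63129924831619/1286618545279
151777776865556774/3093304847064163
2431540647133412979/49555979965853524
7446399718265795711/151761244744624735
1331617390408837859048849/27139009499626852587439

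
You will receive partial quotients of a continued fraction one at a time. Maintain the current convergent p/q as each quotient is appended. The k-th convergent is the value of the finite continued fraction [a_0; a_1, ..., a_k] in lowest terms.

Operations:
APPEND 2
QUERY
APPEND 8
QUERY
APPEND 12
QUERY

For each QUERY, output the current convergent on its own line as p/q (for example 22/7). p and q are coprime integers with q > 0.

2/1
17/8
206/97

APPEND 2: p_0 = 2·1 + 0 = 2, q_0 = 2·0 + 1 = 1 → 2/1
APPEND 8: p_1 = 8·2 + 1 = 17, q_1 = 8·1 + 0 = 8 → 17/8
APPEND 12: p_2 = 12·17 + 2 = 206, q_2 = 12·8 + 1 = 97 → 206/97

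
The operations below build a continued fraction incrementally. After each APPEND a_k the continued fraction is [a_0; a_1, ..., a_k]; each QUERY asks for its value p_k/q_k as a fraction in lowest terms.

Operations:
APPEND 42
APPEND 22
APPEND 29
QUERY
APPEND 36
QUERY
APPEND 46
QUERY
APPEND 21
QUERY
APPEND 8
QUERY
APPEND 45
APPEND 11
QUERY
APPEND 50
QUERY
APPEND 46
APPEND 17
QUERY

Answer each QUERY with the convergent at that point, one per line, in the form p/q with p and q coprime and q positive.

APPEND 42: p_0 = 42·1 + 0 = 42, q_0 = 42·0 + 1 = 1 → 42/1
APPEND 22: p_1 = 22·42 + 1 = 925, q_1 = 22·1 + 0 = 22 → 925/22
APPEND 29: p_2 = 29·925 + 42 = 26867, q_2 = 29·22 + 1 = 639 → 26867/639
APPEND 36: p_3 = 36·26867 + 925 = 968137, q_3 = 36·639 + 22 = 23026 → 968137/23026
APPEND 46: p_4 = 46·968137 + 26867 = 44561169, q_4 = 46·23026 + 639 = 1059835 → 44561169/1059835
APPEND 21: p_5 = 21·44561169 + 968137 = 936752686, q_5 = 21·1059835 + 23026 = 22279561 → 936752686/22279561
APPEND 8: p_6 = 8·936752686 + 44561169 = 7538582657, q_6 = 8·22279561 + 1059835 = 179296323 → 7538582657/179296323
APPEND 45: p_7 = 45·7538582657 + 936752686 = 340172972251, q_7 = 45·179296323 + 22279561 = 8090614096 → 340172972251/8090614096
APPEND 11: p_8 = 11·340172972251 + 7538582657 = 3749441277418, q_8 = 11·8090614096 + 179296323 = 89176051379 → 3749441277418/89176051379
APPEND 50: p_9 = 50·3749441277418 + 340172972251 = 187812236843151, q_9 = 50·89176051379 + 8090614096 = 4466893183046 → 187812236843151/4466893183046
APPEND 46: p_10 = 46·187812236843151 + 3749441277418 = 8643112336062364, q_10 = 46·4466893183046 + 89176051379 = 205566262471495 → 8643112336062364/205566262471495
APPEND 17: p_11 = 17·8643112336062364 + 187812236843151 = 147120721949903339, q_11 = 17·205566262471495 + 4466893183046 = 3499093355198461 → 147120721949903339/3499093355198461

26867/639
968137/23026
44561169/1059835
936752686/22279561
7538582657/179296323
3749441277418/89176051379
187812236843151/4466893183046
147120721949903339/3499093355198461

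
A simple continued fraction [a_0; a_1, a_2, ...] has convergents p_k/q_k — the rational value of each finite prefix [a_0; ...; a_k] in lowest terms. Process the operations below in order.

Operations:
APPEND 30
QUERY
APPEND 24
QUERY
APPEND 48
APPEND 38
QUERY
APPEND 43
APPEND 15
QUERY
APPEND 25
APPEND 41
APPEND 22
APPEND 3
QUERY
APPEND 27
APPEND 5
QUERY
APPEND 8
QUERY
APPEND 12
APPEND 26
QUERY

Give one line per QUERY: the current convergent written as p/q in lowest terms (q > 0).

30/1
721/24
1316965/43838
851278960/28336643
58738290556070/1955229775581
8084845107481615/269121381222676
66283982223238029/2206404280070827
20957092408668025067/697601695573958427

APPEND 30: p_0 = 30·1 + 0 = 30, q_0 = 30·0 + 1 = 1 → 30/1
APPEND 24: p_1 = 24·30 + 1 = 721, q_1 = 24·1 + 0 = 24 → 721/24
APPEND 48: p_2 = 48·721 + 30 = 34638, q_2 = 48·24 + 1 = 1153 → 34638/1153
APPEND 38: p_3 = 38·34638 + 721 = 1316965, q_3 = 38·1153 + 24 = 43838 → 1316965/43838
APPEND 43: p_4 = 43·1316965 + 34638 = 56664133, q_4 = 43·43838 + 1153 = 1886187 → 56664133/1886187
APPEND 15: p_5 = 15·56664133 + 1316965 = 851278960, q_5 = 15·1886187 + 43838 = 28336643 → 851278960/28336643
APPEND 25: p_6 = 25·851278960 + 56664133 = 21338638133, q_6 = 25·28336643 + 1886187 = 710302262 → 21338638133/710302262
APPEND 41: p_7 = 41·21338638133 + 851278960 = 875735442413, q_7 = 41·710302262 + 28336643 = 29150729385 → 875735442413/29150729385
APPEND 22: p_8 = 22·875735442413 + 21338638133 = 19287518371219, q_8 = 22·29150729385 + 710302262 = 642026348732 → 19287518371219/642026348732
APPEND 3: p_9 = 3·19287518371219 + 875735442413 = 58738290556070, q_9 = 3·642026348732 + 29150729385 = 1955229775581 → 58738290556070/1955229775581
APPEND 27: p_10 = 27·58738290556070 + 19287518371219 = 1605221363385109, q_10 = 27·1955229775581 + 642026348732 = 53433230289419 → 1605221363385109/53433230289419
APPEND 5: p_11 = 5·1605221363385109 + 58738290556070 = 8084845107481615, q_11 = 5·53433230289419 + 1955229775581 = 269121381222676 → 8084845107481615/269121381222676
APPEND 8: p_12 = 8·8084845107481615 + 1605221363385109 = 66283982223238029, q_12 = 8·269121381222676 + 53433230289419 = 2206404280070827 → 66283982223238029/2206404280070827
APPEND 12: p_13 = 12·66283982223238029 + 8084845107481615 = 803492631786337963, q_13 = 12·2206404280070827 + 269121381222676 = 26745972742072600 → 803492631786337963/26745972742072600
APPEND 26: p_14 = 26·803492631786337963 + 66283982223238029 = 20957092408668025067, q_14 = 26·26745972742072600 + 2206404280070827 = 697601695573958427 → 20957092408668025067/697601695573958427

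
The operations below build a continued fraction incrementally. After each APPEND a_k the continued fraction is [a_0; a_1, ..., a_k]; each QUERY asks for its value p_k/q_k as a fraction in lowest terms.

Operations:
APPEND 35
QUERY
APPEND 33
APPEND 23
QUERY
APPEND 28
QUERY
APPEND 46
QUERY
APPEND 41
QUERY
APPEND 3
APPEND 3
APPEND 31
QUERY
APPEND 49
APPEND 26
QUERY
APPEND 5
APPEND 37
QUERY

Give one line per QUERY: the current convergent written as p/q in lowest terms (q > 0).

APPEND 35: p_0 = 35·1 + 0 = 35, q_0 = 35·0 + 1 = 1 → 35/1
APPEND 33: p_1 = 33·35 + 1 = 1156, q_1 = 33·1 + 0 = 33 → 1156/33
APPEND 23: p_2 = 23·1156 + 35 = 26623, q_2 = 23·33 + 1 = 760 → 26623/760
APPEND 28: p_3 = 28·26623 + 1156 = 746600, q_3 = 28·760 + 33 = 21313 → 746600/21313
APPEND 46: p_4 = 46·746600 + 26623 = 34370223, q_4 = 46·21313 + 760 = 981158 → 34370223/981158
APPEND 41: p_5 = 41·34370223 + 746600 = 1409925743, q_5 = 41·981158 + 21313 = 40248791 → 1409925743/40248791
APPEND 3: p_6 = 3·1409925743 + 34370223 = 4264147452, q_6 = 3·40248791 + 981158 = 121727531 → 4264147452/121727531
APPEND 3: p_7 = 3·4264147452 + 1409925743 = 14202368099, q_7 = 3·121727531 + 40248791 = 405431384 → 14202368099/405431384
APPEND 31: p_8 = 31·14202368099 + 4264147452 = 444537558521, q_8 = 31·405431384 + 121727531 = 12690100435 → 444537558521/12690100435
APPEND 49: p_9 = 49·444537558521 + 14202368099 = 21796542735628, q_9 = 49·12690100435 + 405431384 = 622220352699 → 21796542735628/622220352699
APPEND 26: p_10 = 26·21796542735628 + 444537558521 = 567154648684849, q_10 = 26·622220352699 + 12690100435 = 16190419270609 → 567154648684849/16190419270609
APPEND 5: p_11 = 5·567154648684849 + 21796542735628 = 2857569786159873, q_11 = 5·16190419270609 + 622220352699 = 81574316705744 → 2857569786159873/81574316705744
APPEND 37: p_12 = 37·2857569786159873 + 567154648684849 = 106297236736600150, q_12 = 37·81574316705744 + 16190419270609 = 3034440137383137 → 106297236736600150/3034440137383137

35/1
26623/760
746600/21313
34370223/981158
1409925743/40248791
444537558521/12690100435
567154648684849/16190419270609
106297236736600150/3034440137383137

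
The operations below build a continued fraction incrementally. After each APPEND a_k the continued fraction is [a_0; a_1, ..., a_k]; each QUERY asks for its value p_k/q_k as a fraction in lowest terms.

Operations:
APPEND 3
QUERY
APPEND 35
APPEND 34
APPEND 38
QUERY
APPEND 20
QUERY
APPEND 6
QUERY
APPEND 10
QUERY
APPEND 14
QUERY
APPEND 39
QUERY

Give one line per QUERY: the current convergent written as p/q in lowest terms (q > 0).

APPEND 3: p_0 = 3·1 + 0 = 3, q_0 = 3·0 + 1 = 1 → 3/1
APPEND 35: p_1 = 35·3 + 1 = 106, q_1 = 35·1 + 0 = 35 → 106/35
APPEND 34: p_2 = 34·106 + 3 = 3607, q_2 = 34·35 + 1 = 1191 → 3607/1191
APPEND 38: p_3 = 38·3607 + 106 = 137172, q_3 = 38·1191 + 35 = 45293 → 137172/45293
APPEND 20: p_4 = 20·137172 + 3607 = 2747047, q_4 = 20·45293 + 1191 = 907051 → 2747047/907051
APPEND 6: p_5 = 6·2747047 + 137172 = 16619454, q_5 = 6·907051 + 45293 = 5487599 → 16619454/5487599
APPEND 10: p_6 = 10·16619454 + 2747047 = 168941587, q_6 = 10·5487599 + 907051 = 55783041 → 168941587/55783041
APPEND 14: p_7 = 14·168941587 + 16619454 = 2381801672, q_7 = 14·55783041 + 5487599 = 786450173 → 2381801672/786450173
APPEND 39: p_8 = 39·2381801672 + 168941587 = 93059206795, q_8 = 39·786450173 + 55783041 = 30727339788 → 93059206795/30727339788

3/1
137172/45293
2747047/907051
16619454/5487599
168941587/55783041
2381801672/786450173
93059206795/30727339788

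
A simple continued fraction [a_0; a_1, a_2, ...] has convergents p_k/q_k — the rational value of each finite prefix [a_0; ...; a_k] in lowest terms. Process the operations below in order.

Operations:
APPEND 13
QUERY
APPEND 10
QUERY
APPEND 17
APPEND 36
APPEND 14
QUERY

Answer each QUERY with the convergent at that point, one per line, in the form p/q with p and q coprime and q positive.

13/1
131/10
1133034/86495

APPEND 13: p_0 = 13·1 + 0 = 13, q_0 = 13·0 + 1 = 1 → 13/1
APPEND 10: p_1 = 10·13 + 1 = 131, q_1 = 10·1 + 0 = 10 → 131/10
APPEND 17: p_2 = 17·131 + 13 = 2240, q_2 = 17·10 + 1 = 171 → 2240/171
APPEND 36: p_3 = 36·2240 + 131 = 80771, q_3 = 36·171 + 10 = 6166 → 80771/6166
APPEND 14: p_4 = 14·80771 + 2240 = 1133034, q_4 = 14·6166 + 171 = 86495 → 1133034/86495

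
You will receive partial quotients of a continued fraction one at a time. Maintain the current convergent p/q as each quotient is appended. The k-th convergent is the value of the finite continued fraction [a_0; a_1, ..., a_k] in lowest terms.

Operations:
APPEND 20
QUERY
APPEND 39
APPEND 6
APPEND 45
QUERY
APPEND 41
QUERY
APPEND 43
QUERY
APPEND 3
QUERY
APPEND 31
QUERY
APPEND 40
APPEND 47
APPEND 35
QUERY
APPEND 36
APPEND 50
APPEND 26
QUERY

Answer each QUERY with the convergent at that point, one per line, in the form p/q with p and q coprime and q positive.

20/1
212551/10614
8719297/435409
375142322/18733201
1134146263/56635012
35533676475/1774418573
2342647742539523/116983044726127
109868185198458437462/5486405228434734951

APPEND 20: p_0 = 20·1 + 0 = 20, q_0 = 20·0 + 1 = 1 → 20/1
APPEND 39: p_1 = 39·20 + 1 = 781, q_1 = 39·1 + 0 = 39 → 781/39
APPEND 6: p_2 = 6·781 + 20 = 4706, q_2 = 6·39 + 1 = 235 → 4706/235
APPEND 45: p_3 = 45·4706 + 781 = 212551, q_3 = 45·235 + 39 = 10614 → 212551/10614
APPEND 41: p_4 = 41·212551 + 4706 = 8719297, q_4 = 41·10614 + 235 = 435409 → 8719297/435409
APPEND 43: p_5 = 43·8719297 + 212551 = 375142322, q_5 = 43·435409 + 10614 = 18733201 → 375142322/18733201
APPEND 3: p_6 = 3·375142322 + 8719297 = 1134146263, q_6 = 3·18733201 + 435409 = 56635012 → 1134146263/56635012
APPEND 31: p_7 = 31·1134146263 + 375142322 = 35533676475, q_7 = 31·56635012 + 18733201 = 1774418573 → 35533676475/1774418573
APPEND 40: p_8 = 40·35533676475 + 1134146263 = 1422481205263, q_8 = 40·1774418573 + 56635012 = 71033377932 → 1422481205263/71033377932
APPEND 47: p_9 = 47·1422481205263 + 35533676475 = 66892150323836, q_9 = 47·71033377932 + 1774418573 = 3340343181377 → 66892150323836/3340343181377
APPEND 35: p_10 = 35·66892150323836 + 1422481205263 = 2342647742539523, q_10 = 35·3340343181377 + 71033377932 = 116983044726127 → 2342647742539523/116983044726127
APPEND 36: p_11 = 36·2342647742539523 + 66892150323836 = 84402210881746664, q_11 = 36·116983044726127 + 3340343181377 = 4214729953321949 → 84402210881746664/4214729953321949
APPEND 50: p_12 = 50·84402210881746664 + 2342647742539523 = 4222453191829872723, q_12 = 50·4214729953321949 + 116983044726127 = 210853480710823577 → 4222453191829872723/210853480710823577
APPEND 26: p_13 = 26·4222453191829872723 + 84402210881746664 = 109868185198458437462, q_13 = 26·210853480710823577 + 4214729953321949 = 5486405228434734951 → 109868185198458437462/5486405228434734951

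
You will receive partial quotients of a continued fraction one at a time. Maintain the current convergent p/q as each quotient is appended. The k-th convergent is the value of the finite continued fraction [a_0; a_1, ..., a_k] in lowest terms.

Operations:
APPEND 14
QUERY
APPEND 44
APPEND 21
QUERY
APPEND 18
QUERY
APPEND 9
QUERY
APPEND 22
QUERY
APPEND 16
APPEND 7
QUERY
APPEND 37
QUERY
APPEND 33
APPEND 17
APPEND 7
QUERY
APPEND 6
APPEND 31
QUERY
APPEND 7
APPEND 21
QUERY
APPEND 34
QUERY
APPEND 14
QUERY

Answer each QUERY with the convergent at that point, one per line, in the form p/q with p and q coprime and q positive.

APPEND 14: p_0 = 14·1 + 0 = 14, q_0 = 14·0 + 1 = 1 → 14/1
APPEND 44: p_1 = 44·14 + 1 = 617, q_1 = 44·1 + 0 = 44 → 617/44
APPEND 21: p_2 = 21·617 + 14 = 12971, q_2 = 21·44 + 1 = 925 → 12971/925
APPEND 18: p_3 = 18·12971 + 617 = 234095, q_3 = 18·925 + 44 = 16694 → 234095/16694
APPEND 9: p_4 = 9·234095 + 12971 = 2119826, q_4 = 9·16694 + 925 = 151171 → 2119826/151171
APPEND 22: p_5 = 22·2119826 + 234095 = 46870267, q_5 = 22·151171 + 16694 = 3342456 → 46870267/3342456
APPEND 16: p_6 = 16·46870267 + 2119826 = 752044098, q_6 = 16·3342456 + 151171 = 53630467 → 752044098/53630467
APPEND 7: p_7 = 7·752044098 + 46870267 = 5311178953, q_7 = 7·53630467 + 3342456 = 378755725 → 5311178953/378755725
APPEND 37: p_8 = 37·5311178953 + 752044098 = 197265665359, q_8 = 37·378755725 + 53630467 = 14067592292 → 197265665359/14067592292
APPEND 33: p_9 = 33·197265665359 + 5311178953 = 6515078135800, q_9 = 33·14067592292 + 378755725 = 464609301361 → 6515078135800/464609301361
APPEND 17: p_10 = 17·6515078135800 + 197265665359 = 110953593973959, q_10 = 17·464609301361 + 14067592292 = 7912425715429 → 110953593973959/7912425715429
APPEND 7: p_11 = 7·110953593973959 + 6515078135800 = 783190235953513, q_11 = 7·7912425715429 + 464609301361 = 55851589309364 → 783190235953513/55851589309364
APPEND 6: p_12 = 6·783190235953513 + 110953593973959 = 4810095009695037, q_12 = 6·55851589309364 + 7912425715429 = 343021961571613 → 4810095009695037/343021961571613
APPEND 31: p_13 = 31·4810095009695037 + 783190235953513 = 149896135536499660, q_13 = 31·343021961571613 + 55851589309364 = 10689532398029367 → 149896135536499660/10689532398029367
APPEND 7: p_14 = 7·149896135536499660 + 4810095009695037 = 1054083043765192657, q_14 = 7·10689532398029367 + 343021961571613 = 75169748747777182 → 1054083043765192657/75169748747777182
APPEND 21: p_15 = 21·1054083043765192657 + 149896135536499660 = 22285640054605545457, q_15 = 21·75169748747777182 + 10689532398029367 = 1589254256101350189 → 22285640054605545457/1589254256101350189
APPEND 34: p_16 = 34·22285640054605545457 + 1054083043765192657 = 758765844900353738195, q_16 = 34·1589254256101350189 + 75169748747777182 = 54109814456193683608 → 758765844900353738195/54109814456193683608
APPEND 14: p_17 = 14·758765844900353738195 + 22285640054605545457 = 10645007468659557880187, q_17 = 14·54109814456193683608 + 1589254256101350189 = 759126656642812920701 → 10645007468659557880187/759126656642812920701

14/1
12971/925
234095/16694
2119826/151171
46870267/3342456
5311178953/378755725
197265665359/14067592292
783190235953513/55851589309364
149896135536499660/10689532398029367
22285640054605545457/1589254256101350189
758765844900353738195/54109814456193683608
10645007468659557880187/759126656642812920701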